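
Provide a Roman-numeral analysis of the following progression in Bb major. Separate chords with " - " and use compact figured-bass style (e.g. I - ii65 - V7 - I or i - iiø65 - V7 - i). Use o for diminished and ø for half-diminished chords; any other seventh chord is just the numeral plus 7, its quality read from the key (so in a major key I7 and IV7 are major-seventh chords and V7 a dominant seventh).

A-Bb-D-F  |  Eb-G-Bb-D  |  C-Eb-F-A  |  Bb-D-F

A-Bb-D-F has root Bb, degree 1 in Bb major, so I42.
Eb-G-Bb-D: major seventh chord on Eb = scale degree 4 → IV7.
C-Eb-F-A: dominant seventh chord on F = scale degree 5 → V43.
Bb-D-F: root Bb is the tonic; major triad there is I.

I42 - IV7 - V43 - I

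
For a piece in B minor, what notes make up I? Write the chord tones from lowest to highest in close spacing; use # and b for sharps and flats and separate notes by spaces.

B D# F#

Scale degree 1 in B minor is B; here the chord built on it is altered to a major triad. I is the major tonic (Picardy third), borrowed from the parallel major.
So the chord is B-D#-F#, a major triad.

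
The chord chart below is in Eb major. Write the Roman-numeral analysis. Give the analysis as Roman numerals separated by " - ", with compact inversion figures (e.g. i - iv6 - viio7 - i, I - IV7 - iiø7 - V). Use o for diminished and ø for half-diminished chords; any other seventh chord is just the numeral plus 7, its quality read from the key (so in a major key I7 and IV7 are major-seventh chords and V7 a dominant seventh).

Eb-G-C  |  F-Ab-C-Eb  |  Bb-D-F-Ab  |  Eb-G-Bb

vi6 - ii7 - V7 - I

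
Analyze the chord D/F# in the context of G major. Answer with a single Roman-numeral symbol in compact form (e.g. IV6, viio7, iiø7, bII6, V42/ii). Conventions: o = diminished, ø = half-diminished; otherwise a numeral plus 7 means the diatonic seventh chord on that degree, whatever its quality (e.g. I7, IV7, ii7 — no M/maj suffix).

V6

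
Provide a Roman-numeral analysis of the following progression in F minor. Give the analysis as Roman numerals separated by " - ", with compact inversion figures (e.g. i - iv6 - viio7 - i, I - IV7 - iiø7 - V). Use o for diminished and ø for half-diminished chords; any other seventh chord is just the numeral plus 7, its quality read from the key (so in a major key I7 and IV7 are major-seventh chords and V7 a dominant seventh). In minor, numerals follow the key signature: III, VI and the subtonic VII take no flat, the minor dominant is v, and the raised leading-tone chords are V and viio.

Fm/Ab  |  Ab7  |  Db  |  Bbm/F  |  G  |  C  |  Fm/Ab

i6 - V7/VI - VI - iv64 - V/V - V - i6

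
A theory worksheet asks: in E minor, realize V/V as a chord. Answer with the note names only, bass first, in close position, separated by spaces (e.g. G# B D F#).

The slash means an applied dominant: we want the dominant of V. In E minor, V is B major, and its dominant is built on F#.
Building a major triad on F# gives F#-A#-C#.

F# A# C#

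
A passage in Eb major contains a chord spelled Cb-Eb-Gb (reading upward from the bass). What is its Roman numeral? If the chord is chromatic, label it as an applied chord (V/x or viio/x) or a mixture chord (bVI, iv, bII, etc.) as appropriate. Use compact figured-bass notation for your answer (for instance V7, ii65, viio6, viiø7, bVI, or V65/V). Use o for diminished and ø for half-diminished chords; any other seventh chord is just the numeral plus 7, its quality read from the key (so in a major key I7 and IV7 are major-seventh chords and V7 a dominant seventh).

bVI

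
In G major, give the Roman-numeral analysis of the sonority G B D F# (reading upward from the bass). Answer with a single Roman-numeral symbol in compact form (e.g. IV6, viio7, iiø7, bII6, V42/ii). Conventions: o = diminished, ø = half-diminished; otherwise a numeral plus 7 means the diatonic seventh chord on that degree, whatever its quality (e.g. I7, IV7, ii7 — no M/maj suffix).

I7

Stacked in thirds the chord is G-B-D-F#: a major seventh chord on G.
In G major, G is the tonic; the diatonic major seventh chord there is I7.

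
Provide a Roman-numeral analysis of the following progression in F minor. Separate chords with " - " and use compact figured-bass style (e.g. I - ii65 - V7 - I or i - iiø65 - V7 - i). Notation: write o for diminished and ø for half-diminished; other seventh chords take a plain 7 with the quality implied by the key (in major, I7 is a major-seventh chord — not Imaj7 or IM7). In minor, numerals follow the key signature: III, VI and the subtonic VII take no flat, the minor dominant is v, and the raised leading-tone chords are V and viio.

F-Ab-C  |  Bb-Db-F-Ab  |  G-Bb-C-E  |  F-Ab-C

F-Ab-C has root F, degree 1 in F minor, so i.
Bb-Db-F-Ab: minor seventh chord on Bb = scale degree 4 → iv7.
G-Bb-C-E: root C is the dominant; dominant seventh chord there is V43.
F-Ab-C: minor triad on F = scale degree 1 → i.

i - iv7 - V43 - i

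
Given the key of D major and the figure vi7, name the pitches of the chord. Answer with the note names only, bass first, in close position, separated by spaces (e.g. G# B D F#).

B D F# A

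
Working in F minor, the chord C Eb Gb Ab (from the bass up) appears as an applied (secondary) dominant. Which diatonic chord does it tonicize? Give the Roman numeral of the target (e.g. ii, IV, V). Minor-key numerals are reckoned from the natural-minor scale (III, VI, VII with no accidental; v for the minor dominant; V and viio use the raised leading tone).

The chord is a dominant seventh chord on Ab.
A dominant resolves down a perfect fifth: Ab → Db. In F minor, Db is scale degree 6, i.e. VI.

VI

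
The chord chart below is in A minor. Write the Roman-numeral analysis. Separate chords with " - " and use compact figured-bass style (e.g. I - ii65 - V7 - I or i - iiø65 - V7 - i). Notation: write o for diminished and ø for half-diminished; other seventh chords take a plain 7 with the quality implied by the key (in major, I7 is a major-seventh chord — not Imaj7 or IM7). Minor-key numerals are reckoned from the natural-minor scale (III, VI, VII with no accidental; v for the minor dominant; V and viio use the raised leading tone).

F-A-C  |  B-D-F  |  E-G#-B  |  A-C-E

VI - iio - V - i

F-A-C: major triad on F = scale degree 6 → VI.
B-D-F has root B, degree 2 in A minor, so iio.
E-G#-B: root E is the dominant; major triad there is V.
A-C-E: minor triad on A = scale degree 1 → i.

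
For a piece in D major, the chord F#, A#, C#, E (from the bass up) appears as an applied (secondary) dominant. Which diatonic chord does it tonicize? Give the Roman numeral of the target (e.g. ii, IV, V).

vi

The chord is a dominant seventh chord on F#.
A dominant resolves down a perfect fifth: F# → B. In D major, B is scale degree 6, i.e. vi.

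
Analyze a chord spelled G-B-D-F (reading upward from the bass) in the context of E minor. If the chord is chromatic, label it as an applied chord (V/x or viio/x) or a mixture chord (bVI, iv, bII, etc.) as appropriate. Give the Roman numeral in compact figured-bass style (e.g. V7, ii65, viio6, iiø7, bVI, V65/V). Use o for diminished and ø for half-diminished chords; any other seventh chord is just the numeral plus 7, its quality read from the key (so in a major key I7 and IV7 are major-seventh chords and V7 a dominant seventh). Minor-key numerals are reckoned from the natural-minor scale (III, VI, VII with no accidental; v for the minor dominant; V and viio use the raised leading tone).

The pitches G-B-D-F form a dominant seventh chord rooted on G.
G is not a diatonic chord root with this quality in E minor, but it lies a perfect fifth above C (VI), so the chord functions as an applied dominant of VI.

V7/VI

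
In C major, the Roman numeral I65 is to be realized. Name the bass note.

I in C major has root C; the chord is C-E-G-B.
The figure 65 means first inversion — the third is in the bass.

E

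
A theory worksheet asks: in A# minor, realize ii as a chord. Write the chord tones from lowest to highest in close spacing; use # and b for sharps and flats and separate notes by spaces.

B# D# F##

Scale degree 2 in A# minor is B#; here the chord built on it is altered to a minor triad. ii is the minor supertonic, borrowed from the parallel major (the Dorian ii).
So the chord is B#-D#-F##.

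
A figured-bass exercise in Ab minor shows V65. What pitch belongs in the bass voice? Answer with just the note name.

G

V in Ab minor has root Eb; the chord is Eb-G-Bb-Db.
The figure 65 means first inversion — the third is in the bass.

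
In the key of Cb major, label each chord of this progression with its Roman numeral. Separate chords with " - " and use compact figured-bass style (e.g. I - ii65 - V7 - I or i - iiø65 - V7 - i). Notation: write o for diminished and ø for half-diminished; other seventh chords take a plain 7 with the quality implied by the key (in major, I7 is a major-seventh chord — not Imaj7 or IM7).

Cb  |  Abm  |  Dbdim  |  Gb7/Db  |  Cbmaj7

I - vi - iio - V43 - I7

Cb: major triad on Cb = scale degree 1 → I.
Abm: minor triad on Ab = scale degree 6 → vi.
Dbdim: diminished triad on Db — chromatic; iio (borrowed from the parallel minor).
Gb7/Db: root Gb is the dominant; dominant seventh chord there is V43.
Cbmaj7: root Cb is the tonic; major seventh chord there is I7.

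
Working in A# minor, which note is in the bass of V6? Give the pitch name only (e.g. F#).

V in A# minor has root E#; the chord is E#-G##-B#.
The figure 6 means first inversion — the third is in the bass.

G##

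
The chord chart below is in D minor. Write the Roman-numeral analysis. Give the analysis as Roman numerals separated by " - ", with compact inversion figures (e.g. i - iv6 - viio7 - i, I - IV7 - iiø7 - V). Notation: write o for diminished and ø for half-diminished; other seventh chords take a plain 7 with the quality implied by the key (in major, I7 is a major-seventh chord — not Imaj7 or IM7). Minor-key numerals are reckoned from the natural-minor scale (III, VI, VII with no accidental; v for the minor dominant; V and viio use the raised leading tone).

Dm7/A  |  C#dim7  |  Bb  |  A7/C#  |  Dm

i43 - viio7 - VI - V65 - i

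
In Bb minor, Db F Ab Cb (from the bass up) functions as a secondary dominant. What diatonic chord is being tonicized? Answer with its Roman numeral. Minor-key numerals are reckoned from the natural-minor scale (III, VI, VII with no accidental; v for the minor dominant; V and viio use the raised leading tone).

VI

The chord is a dominant seventh chord on Db.
A dominant resolves down a perfect fifth: Db → Gb. In Bb minor, Gb is scale degree 6, i.e. VI.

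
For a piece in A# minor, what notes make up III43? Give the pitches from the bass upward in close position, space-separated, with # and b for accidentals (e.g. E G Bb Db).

G# B# C# E#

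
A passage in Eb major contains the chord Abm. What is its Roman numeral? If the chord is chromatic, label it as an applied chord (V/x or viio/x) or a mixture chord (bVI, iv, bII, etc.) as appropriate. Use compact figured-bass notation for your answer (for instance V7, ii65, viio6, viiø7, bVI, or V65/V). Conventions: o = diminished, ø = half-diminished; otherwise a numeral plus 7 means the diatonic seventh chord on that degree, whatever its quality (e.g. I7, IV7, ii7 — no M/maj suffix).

Stacked in thirds the chord is Ab-Cb-Eb: a minor triad on Ab.
Ab is the fourth degree of Eb major. This is the minor subdominant, borrowed from the parallel minor.

iv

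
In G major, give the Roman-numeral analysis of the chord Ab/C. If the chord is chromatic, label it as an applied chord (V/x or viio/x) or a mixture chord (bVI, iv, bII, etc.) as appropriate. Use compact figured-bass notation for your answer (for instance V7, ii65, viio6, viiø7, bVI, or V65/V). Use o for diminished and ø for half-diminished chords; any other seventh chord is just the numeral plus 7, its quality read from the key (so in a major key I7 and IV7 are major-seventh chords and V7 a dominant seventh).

Stacked in thirds the chord is Ab-C-Eb: a major triad on Ab.
Ab is the lowered second degree of G major (diatonic 2 would be A). This is the Neapolitan sixth — a major triad on the lowered second degree, here in its customary first inversion.
With C in the bass the chord is in first inversion, so the figured bass is 6.

bII6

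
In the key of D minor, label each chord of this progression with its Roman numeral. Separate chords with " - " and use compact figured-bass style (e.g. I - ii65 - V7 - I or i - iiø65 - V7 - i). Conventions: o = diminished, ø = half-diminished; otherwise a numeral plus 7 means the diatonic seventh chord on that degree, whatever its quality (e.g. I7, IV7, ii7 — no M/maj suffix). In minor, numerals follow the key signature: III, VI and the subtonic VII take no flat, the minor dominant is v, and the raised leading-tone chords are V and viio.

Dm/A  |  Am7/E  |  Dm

i64 - v43 - i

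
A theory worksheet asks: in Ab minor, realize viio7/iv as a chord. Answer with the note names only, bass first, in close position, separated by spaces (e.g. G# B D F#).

C Eb Gb Bbb

viio7/iv is a secondary leading-tone chord. The target iv is Db in Ab minor; the applied chord is rooted a semitone below, on C.
Building a fully diminished seventh chord on C gives C-Eb-Gb-Bbb.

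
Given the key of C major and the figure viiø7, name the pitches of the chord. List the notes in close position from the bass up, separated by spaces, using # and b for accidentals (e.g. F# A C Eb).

The numeral's case and figure indicate a half-diminished seventh chord. In C major its root, the leading tone, is B.
Stacking thirds from B gives B-D-F-A.

B D F A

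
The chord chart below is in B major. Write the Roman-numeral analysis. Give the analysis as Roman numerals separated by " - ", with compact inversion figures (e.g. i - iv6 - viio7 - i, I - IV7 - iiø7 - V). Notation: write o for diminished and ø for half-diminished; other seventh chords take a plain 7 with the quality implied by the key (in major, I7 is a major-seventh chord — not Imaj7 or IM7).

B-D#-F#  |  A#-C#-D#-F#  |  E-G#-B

B-D#-F# has root B, degree 1 in B major, so I.
A#-C#-D#-F#: root D# is the mediant; minor seventh chord there is iii43.
E-G#-B: major triad on E = scale degree 4 → IV.

I - iii43 - IV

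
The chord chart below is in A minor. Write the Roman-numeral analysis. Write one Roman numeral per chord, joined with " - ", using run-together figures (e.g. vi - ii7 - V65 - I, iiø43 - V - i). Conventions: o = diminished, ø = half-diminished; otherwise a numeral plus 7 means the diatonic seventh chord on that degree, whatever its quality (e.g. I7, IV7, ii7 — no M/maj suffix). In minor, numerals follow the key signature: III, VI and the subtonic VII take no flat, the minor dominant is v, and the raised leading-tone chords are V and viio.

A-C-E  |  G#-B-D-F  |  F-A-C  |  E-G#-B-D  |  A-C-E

A-C-E has root A, degree 1 in A minor, so i.
G#-B-D-F has root G#, degree 7 in A minor, so viio7.
F-A-C: root F is the submediant; major triad there is VI.
E-G#-B-D: dominant seventh chord on E = scale degree 5 → V7.
A-C-E has root A, degree 1 in A minor, so i.

i - viio7 - VI - V7 - i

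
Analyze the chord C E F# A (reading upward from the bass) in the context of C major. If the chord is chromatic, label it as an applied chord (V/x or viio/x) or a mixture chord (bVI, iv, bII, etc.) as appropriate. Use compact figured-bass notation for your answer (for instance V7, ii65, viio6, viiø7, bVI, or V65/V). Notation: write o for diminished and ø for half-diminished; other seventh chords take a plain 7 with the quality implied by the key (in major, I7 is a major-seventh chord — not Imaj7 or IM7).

Stacked in thirds the chord is F#-A-C-E: a half-diminished seventh chord on F#.
F# sits a half step below G (V in C major); a diminished chord there is the applied leading-tone chord of V.
With C in the bass the chord is in second inversion, so the figured bass is 43.

viiø43/V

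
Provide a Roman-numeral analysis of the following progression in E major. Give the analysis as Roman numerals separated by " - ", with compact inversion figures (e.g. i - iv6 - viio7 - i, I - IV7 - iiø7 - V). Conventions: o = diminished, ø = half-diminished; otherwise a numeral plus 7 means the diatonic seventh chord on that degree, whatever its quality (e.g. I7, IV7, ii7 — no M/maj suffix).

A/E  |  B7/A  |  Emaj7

IV64 - V42 - I7

A/E: root A is the subdominant; major triad there is IV64.
B7/A: root B is the dominant; dominant seventh chord there is V42.
Emaj7 has root E, degree 1 in E major, so I7.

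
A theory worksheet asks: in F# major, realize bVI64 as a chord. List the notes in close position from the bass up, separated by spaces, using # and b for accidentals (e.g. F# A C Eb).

bVI64 is a major triad on the lowered sixth degree, borrowed from the parallel minor. In F# major that root is D.
So the chord is D-F#-A.
With the 64 figure the chord is in second inversion; from the bass A upward in close position it reads A-D-F#.

A D F#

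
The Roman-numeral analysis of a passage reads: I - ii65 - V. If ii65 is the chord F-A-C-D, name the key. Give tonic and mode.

ii65 is given as F-A-C-D — a minor seventh chord with root D.
If D is scale degree 2 and the mode makes that degree carry a minor seventh chord, the tonic is C and the mode is major.

C major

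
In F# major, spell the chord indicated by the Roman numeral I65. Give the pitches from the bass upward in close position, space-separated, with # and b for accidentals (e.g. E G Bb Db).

A# C# E# F#

The numeral's case and figure indicate a major seventh chord. In F# major its root, the tonic, is F#.
Stacking thirds from F# gives F#-A#-C#-E#.
With the 65 figure the chord is in first inversion; from the bass A# upward in close position it reads A#-C#-E#-F#.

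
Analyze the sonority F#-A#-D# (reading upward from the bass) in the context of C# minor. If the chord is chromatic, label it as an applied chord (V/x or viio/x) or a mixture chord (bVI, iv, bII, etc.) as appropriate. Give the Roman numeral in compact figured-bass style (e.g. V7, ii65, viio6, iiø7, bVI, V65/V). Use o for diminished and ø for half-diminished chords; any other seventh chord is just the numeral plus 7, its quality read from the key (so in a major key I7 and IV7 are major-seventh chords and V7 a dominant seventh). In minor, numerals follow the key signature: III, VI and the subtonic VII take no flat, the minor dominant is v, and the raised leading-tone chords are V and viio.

Stacked in thirds the chord is D#-F#-A#: a minor triad on D#.
D# is the second degree of C# minor. This is the minor supertonic, borrowed from the parallel major (the Dorian ii).
With F# in the bass the chord is in first inversion, so the figured bass is 6.

ii6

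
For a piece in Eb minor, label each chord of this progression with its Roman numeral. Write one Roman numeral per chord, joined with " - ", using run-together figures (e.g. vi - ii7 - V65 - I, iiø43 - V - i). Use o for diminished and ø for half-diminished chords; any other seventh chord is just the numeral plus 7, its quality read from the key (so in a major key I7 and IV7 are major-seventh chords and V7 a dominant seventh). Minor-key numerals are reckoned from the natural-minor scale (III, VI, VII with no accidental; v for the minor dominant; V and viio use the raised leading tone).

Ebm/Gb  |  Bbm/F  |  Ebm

i6 - v64 - i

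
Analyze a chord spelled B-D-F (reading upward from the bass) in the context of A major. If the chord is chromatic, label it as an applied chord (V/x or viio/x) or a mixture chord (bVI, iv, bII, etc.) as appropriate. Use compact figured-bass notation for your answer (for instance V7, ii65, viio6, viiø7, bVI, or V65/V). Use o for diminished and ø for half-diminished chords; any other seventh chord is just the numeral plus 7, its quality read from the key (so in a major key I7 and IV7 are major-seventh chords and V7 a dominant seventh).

The pitches B-D-F form a diminished triad rooted on B.
B is the second degree of A major. This is the diminished supertonic triad, borrowed from the parallel minor.

iio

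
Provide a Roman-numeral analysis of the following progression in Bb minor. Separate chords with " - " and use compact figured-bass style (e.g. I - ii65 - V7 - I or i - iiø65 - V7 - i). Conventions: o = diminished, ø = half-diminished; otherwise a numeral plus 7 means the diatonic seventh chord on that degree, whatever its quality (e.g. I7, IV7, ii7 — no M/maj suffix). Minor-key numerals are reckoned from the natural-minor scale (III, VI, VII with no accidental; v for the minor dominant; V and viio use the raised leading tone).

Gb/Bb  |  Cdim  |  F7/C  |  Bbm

Gb/Bb: root Gb is the submediant; major triad there is VI6.
Cdim has root C, degree 2 in Bb minor, so iio.
F7/C: dominant seventh chord on F = scale degree 5 → V43.
Bbm: root Bb is the tonic; minor triad there is i.

VI6 - iio - V43 - i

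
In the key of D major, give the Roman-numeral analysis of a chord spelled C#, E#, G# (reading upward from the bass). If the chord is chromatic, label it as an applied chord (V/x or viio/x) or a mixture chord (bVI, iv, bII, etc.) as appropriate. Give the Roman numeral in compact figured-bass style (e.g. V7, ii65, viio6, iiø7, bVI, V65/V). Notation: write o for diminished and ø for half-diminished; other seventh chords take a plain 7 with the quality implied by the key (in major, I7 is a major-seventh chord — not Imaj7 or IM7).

V/iii

Stacked in thirds the chord is C#-E#-G#: a major triad on C#.
C# is not a diatonic chord root with this quality in D major, but it lies a perfect fifth above F# (iii), so the chord functions as an applied dominant of iii.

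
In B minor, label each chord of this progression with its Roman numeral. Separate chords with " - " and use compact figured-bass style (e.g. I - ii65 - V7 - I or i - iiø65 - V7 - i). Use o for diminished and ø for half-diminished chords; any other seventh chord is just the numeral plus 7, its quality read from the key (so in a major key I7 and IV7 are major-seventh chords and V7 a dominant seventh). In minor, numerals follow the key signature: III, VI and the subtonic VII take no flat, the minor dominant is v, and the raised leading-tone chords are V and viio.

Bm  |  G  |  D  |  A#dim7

Bm: minor triad on B = scale degree 1 → i.
G has root G, degree 6 in B minor, so VI.
D: root D is the mediant; major triad there is III.
A#dim7 has root A#, degree 7 in B minor, so viio7.

i - VI - III - viio7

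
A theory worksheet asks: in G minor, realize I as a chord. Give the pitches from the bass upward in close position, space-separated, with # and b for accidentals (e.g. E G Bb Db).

G B D

I is the major tonic (Picardy third), borrowed from the parallel major. In G minor that root is G.
So the chord is G-B-D.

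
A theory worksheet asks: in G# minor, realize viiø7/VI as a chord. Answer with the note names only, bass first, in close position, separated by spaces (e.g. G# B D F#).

D# F# A C#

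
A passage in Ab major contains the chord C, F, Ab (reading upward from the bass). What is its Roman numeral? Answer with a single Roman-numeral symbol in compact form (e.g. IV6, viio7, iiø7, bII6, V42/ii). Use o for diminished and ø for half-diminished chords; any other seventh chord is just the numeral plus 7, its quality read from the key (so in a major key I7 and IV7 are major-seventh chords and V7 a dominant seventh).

vi64

The pitches F-Ab-C form a minor triad rooted on F.
F is scale degree 6 in Ab major, and a minor triad on that degree is written vi.
With C in the bass the chord is in second inversion, so the figured bass is 64.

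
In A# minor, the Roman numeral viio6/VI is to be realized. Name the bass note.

G#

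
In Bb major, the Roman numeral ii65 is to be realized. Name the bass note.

ii in Bb major has root C; the chord is C-Eb-G-Bb.
The figure 65 means first inversion — the third is in the bass.

Eb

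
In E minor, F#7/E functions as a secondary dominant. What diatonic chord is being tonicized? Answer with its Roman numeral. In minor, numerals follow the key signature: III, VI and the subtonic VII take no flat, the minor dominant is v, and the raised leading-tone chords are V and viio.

V

The chord is a dominant seventh chord on F#.
A dominant resolves down a perfect fifth: F# → B. In E minor, B is scale degree 5, i.e. V.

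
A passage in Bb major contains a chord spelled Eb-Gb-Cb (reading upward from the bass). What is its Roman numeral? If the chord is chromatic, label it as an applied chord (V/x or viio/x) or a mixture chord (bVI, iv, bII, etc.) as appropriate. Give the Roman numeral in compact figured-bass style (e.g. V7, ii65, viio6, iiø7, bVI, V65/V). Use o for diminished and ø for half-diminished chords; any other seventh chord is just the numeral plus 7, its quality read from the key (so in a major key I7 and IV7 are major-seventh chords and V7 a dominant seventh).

bII6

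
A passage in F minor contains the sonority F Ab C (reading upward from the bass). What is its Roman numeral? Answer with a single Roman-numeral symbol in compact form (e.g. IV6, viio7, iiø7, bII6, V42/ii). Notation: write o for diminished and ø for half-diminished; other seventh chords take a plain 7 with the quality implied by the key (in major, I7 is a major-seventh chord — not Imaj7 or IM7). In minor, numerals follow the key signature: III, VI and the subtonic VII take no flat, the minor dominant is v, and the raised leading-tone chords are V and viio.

i

The pitches F-Ab-C form a minor triad rooted on F.
F is scale degree 1 in F minor, and a minor triad on that degree is written i.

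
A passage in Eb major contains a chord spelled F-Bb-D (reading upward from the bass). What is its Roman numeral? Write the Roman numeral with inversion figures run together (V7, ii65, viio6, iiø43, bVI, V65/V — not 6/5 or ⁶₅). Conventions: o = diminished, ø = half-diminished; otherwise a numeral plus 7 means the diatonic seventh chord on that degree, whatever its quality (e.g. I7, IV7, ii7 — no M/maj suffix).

V64

Stacked in thirds the chord is Bb-D-F: a major triad on Bb.
In Eb major, Bb is the dominant; the diatonic major triad there is V.
With F in the bass the chord is in second inversion, so the figured bass is 64.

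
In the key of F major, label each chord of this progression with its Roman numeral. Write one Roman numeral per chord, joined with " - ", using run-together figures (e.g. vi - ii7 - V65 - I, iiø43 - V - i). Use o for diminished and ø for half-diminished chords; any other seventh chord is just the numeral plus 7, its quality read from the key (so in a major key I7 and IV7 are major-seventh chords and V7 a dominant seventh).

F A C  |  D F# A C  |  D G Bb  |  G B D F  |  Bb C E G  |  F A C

F-A-C: major triad on F = scale degree 1 → I.
D-F#-A-C: chromatic; D is V of ii, so V7/ii.
D-G-Bb: root G is the supertonic; minor triad there is ii64.
G-B-D-F: chromatic; G is V of V, so V7/V.
Bb-C-E-G has root C, degree 5 in F major, so V42.
F-A-C: major triad on F = scale degree 1 → I.

I - V7/ii - ii64 - V7/V - V42 - I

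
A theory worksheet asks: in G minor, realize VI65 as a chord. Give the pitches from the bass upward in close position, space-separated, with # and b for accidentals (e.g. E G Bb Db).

The numeral's case and figure indicate a major seventh chord. In G minor its root, the sixth degree, is Eb.
That chord is spelled Eb-G-Bb-D.
The figured bass 65 indicates first inversion, placing the third (G) in the bass: G-Bb-D-Eb.

G Bb D Eb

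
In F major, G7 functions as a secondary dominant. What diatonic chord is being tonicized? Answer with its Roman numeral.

The chord is a dominant seventh chord on G.
A dominant resolves down a perfect fifth: G → C. In F major, C is scale degree 5, i.e. V.

V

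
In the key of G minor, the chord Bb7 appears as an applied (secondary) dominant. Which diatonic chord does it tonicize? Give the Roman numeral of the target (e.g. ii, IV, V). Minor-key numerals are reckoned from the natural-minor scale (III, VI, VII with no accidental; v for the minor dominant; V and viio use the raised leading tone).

VI

The chord is a dominant seventh chord on Bb.
A dominant resolves down a perfect fifth: Bb → Eb. In G minor, Eb is scale degree 6, i.e. VI.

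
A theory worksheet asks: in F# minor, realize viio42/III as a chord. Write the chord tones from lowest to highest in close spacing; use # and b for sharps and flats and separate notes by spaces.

F G# B D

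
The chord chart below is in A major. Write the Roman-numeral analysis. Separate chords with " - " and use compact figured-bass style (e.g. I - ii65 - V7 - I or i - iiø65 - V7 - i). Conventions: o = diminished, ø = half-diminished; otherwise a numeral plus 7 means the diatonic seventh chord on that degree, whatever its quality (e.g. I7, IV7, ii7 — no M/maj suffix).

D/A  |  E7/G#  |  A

D/A: major triad on D = scale degree 4 → IV64.
E7/G#: root E is the dominant; dominant seventh chord there is V65.
A: root A is the tonic; major triad there is I.

IV64 - V65 - I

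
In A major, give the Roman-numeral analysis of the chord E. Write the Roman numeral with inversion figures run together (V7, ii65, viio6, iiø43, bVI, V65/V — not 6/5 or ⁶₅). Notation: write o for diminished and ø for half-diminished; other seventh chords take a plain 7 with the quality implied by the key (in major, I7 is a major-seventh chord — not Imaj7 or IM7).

V

Stacked in thirds the chord is E-G#-B: a major triad on E.
In A major, E is the dominant; the diatonic major triad there is V.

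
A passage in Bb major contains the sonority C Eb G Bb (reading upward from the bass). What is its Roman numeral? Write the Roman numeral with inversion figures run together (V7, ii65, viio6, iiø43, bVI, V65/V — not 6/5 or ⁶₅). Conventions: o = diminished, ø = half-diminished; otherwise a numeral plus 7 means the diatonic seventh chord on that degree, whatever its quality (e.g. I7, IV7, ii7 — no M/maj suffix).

ii7

The pitches C-Eb-G-Bb form a minor seventh chord rooted on C.
In Bb major, C is the supertonic; the diatonic minor seventh chord there is ii7.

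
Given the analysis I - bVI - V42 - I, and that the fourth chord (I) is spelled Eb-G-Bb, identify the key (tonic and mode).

Eb major

The chord Eb is a major triad rooted on Eb; its label is I.
If Eb is scale degree 1 and the mode makes that degree carry a major triad, the tonic is Eb and the mode is major.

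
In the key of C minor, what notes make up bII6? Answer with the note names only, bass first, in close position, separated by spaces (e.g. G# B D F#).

F Ab Db

bII6 is the Neapolitan sixth — a major triad on the lowered second degree, here in its customary first inversion. In C minor that root is Db.
So the chord is Db-F-Ab.
The figured bass 6 indicates first inversion, placing the third (F) in the bass: F-Ab-Db.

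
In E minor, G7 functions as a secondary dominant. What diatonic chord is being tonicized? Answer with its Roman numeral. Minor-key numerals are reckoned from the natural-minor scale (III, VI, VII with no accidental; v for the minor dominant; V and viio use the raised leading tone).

VI

The chord is a dominant seventh chord on G.
A dominant resolves down a perfect fifth: G → C. In E minor, C is scale degree 6, i.e. VI.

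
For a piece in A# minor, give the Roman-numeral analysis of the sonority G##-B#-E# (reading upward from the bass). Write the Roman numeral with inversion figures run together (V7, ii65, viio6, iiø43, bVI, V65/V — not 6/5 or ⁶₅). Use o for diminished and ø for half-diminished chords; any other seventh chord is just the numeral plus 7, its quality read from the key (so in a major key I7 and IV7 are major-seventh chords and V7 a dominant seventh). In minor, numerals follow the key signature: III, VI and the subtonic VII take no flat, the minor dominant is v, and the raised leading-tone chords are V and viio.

The pitches E#-G##-B# form a major triad rooted on E#.
In A# minor, E# is the dominant; the diatonic major triad there is V.
With G## in the bass the chord is in first inversion, so the figured bass is 6.

V6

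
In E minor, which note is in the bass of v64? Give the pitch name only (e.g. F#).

F#

v in E minor has root B; the chord is B-D-F#.
The figure 64 means second inversion — the fifth is in the bass.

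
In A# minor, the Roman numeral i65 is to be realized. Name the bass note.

i in A# minor has root A#; the chord is A#-C#-E#-G#.
The figure 65 means first inversion — the third is in the bass.

C#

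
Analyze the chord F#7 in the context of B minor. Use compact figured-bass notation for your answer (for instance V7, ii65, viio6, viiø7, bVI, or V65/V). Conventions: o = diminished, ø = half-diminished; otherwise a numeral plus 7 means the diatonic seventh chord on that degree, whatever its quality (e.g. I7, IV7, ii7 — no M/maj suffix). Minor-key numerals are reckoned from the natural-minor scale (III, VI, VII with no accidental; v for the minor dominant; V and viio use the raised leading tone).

Stacked in thirds the chord is F#-A#-C#-E: a dominant seventh chord on F#.
F# is scale degree 5 in B minor, and a dominant seventh chord on that degree is written V7.

V7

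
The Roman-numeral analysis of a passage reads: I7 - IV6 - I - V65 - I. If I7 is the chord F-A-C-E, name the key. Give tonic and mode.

F major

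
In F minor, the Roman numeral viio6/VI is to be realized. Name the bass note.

Eb

The applied chord viio6/VI is rooted on C: C-Eb-Gb.
The figure 6 means first inversion — the third is in the bass.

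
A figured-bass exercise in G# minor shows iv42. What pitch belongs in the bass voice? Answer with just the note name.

iv in G# minor has root C#; the chord is C#-E-G#-B.
The figure 42 means third inversion — the seventh is in the bass.

B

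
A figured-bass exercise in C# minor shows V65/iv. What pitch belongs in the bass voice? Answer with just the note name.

The applied chord V65/iv is rooted on C#: C#-E#-G#-B.
The figure 65 means first inversion — the third is in the bass.

E#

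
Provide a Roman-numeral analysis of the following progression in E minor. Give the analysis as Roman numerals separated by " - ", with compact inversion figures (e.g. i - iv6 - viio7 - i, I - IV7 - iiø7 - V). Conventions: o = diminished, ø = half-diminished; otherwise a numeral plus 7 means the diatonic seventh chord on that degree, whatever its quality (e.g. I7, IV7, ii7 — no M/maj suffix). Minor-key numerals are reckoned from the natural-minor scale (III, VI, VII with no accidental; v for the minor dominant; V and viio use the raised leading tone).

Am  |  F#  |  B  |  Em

iv - V/V - V - i

Am has root A, degree 4 in E minor, so iv.
F# is the secondary dominant of V (major triad on F#): V/V.
B: root B is the dominant; major triad there is V.
Em has root E, degree 1 in E minor, so i.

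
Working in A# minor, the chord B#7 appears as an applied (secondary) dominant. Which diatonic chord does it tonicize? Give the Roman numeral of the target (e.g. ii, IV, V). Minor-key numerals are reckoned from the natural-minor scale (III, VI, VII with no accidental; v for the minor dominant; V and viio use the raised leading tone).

V

The chord is a dominant seventh chord on B#.
A dominant resolves down a perfect fifth: B# → E#. In A# minor, E# is scale degree 5, i.e. V.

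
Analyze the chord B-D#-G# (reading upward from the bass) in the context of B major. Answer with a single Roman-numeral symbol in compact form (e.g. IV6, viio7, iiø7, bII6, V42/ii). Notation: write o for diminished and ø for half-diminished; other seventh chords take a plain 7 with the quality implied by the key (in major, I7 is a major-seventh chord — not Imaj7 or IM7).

vi6

The pitches G#-B-D# form a minor triad rooted on G#.
In B major, G# is the submediant; the diatonic minor triad there is vi.
With B in the bass the chord is in first inversion, so the figured bass is 6.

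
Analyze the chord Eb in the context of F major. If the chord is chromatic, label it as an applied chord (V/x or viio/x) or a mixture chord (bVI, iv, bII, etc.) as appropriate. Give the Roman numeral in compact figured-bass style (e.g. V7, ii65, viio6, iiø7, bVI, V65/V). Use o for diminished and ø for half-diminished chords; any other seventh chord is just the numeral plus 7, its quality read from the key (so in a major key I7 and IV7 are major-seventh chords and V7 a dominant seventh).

Stacked in thirds the chord is Eb-G-Bb: a major triad on Eb.
Eb is the lowered seventh degree of F major (diatonic 7 would be E). This is a major triad on the lowered seventh degree (the subtonic), borrowed from the parallel minor.

bVII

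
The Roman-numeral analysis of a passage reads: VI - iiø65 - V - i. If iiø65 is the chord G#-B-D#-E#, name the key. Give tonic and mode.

D# minor

iiø65 is given as G#-B-D#-E# — a half-diminished seventh chord with root E#.
If E# is scale degree 2 and the mode makes that degree carry a half-diminished seventh chord, the tonic is D# and the mode is minor.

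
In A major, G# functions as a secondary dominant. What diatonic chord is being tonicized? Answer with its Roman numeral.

The chord is a major triad on G#.
A dominant resolves down a perfect fifth: G# → C#. In A major, C# is scale degree 3, i.e. iii.

iii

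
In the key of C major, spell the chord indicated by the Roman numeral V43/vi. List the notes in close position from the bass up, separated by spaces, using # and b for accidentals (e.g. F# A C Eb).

B D E G#

The slash means an applied dominant: we want the dominant of vi. In C major, vi is A minor, and its dominant is built on E.
Building a dominant seventh chord on E gives E-G#-B-D.
The figured bass 43 indicates second inversion, placing the fifth (B) in the bass: B-D-E-G#.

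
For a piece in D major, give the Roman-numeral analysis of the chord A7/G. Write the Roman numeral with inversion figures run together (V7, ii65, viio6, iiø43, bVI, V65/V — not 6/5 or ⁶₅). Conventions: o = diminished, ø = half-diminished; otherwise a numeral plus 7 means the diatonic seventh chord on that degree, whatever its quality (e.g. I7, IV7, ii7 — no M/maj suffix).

V42

The pitches A-C#-E-G form a dominant seventh chord rooted on A.
In D major, A is the dominant; the diatonic dominant seventh chord there is V7.
With G in the bass the chord is in third inversion, so the figured bass is 42.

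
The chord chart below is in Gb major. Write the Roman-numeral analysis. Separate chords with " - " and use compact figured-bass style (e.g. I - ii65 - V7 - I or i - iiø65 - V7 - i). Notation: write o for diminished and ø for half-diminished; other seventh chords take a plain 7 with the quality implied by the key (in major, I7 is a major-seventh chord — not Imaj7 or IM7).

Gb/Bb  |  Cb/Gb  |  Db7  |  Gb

I6 - IV64 - V7 - I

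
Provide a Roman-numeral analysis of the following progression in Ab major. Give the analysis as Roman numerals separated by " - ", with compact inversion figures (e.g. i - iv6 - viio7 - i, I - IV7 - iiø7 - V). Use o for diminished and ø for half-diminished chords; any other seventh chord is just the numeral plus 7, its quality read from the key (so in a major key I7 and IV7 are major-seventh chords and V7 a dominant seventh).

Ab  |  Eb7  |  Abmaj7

Ab: root Ab is the tonic; major triad there is I.
Eb7 has root Eb, degree 5 in Ab major, so V7.
Abmaj7 has root Ab, degree 1 in Ab major, so I7.

I - V7 - I7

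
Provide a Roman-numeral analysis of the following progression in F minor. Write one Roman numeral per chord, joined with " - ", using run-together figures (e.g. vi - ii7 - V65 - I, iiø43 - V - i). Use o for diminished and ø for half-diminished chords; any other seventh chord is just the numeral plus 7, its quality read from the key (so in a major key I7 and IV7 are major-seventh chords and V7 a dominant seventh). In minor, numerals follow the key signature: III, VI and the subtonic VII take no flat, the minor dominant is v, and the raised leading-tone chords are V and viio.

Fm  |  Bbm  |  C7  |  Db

i - iv - V7 - VI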